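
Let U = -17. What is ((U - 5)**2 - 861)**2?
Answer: 142129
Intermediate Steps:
((U - 5)**2 - 861)**2 = ((-17 - 5)**2 - 861)**2 = ((-22)**2 - 861)**2 = (484 - 861)**2 = (-377)**2 = 142129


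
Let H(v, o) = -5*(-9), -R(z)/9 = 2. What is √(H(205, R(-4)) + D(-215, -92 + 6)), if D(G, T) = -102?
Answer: I*√57 ≈ 7.5498*I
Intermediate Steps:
R(z) = -18 (R(z) = -9*2 = -18)
H(v, o) = 45
√(H(205, R(-4)) + D(-215, -92 + 6)) = √(45 - 102) = √(-57) = I*√57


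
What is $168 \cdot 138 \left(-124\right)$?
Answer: $-2874816$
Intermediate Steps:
$168 \cdot 138 \left(-124\right) = 23184 \left(-124\right) = -2874816$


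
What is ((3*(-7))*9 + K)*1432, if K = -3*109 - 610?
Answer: -1612432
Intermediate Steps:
K = -937 (K = -327 - 610 = -937)
((3*(-7))*9 + K)*1432 = ((3*(-7))*9 - 937)*1432 = (-21*9 - 937)*1432 = (-189 - 937)*1432 = -1126*1432 = -1612432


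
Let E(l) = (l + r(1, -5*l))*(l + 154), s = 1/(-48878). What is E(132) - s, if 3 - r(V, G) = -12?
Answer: 2054928877/48878 ≈ 42042.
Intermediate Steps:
r(V, G) = 15 (r(V, G) = 3 - 1*(-12) = 3 + 12 = 15)
s = -1/48878 ≈ -2.0459e-5
E(l) = (15 + l)*(154 + l) (E(l) = (l + 15)*(l + 154) = (15 + l)*(154 + l))
E(132) - s = (2310 + 132² + 169*132) - 1*(-1/48878) = (2310 + 17424 + 22308) + 1/48878 = 42042 + 1/48878 = 2054928877/48878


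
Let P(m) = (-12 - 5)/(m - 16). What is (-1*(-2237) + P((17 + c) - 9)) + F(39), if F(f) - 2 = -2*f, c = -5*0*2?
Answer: 17305/8 ≈ 2163.1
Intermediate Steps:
c = 0 (c = 0*2 = 0)
F(f) = 2 - 2*f
P(m) = -17/(-16 + m)
(-1*(-2237) + P((17 + c) - 9)) + F(39) = (-1*(-2237) - 17/(-16 + ((17 + 0) - 9))) + (2 - 2*39) = (2237 - 17/(-16 + (17 - 9))) + (2 - 78) = (2237 - 17/(-16 + 8)) - 76 = (2237 - 17/(-8)) - 76 = (2237 - 17*(-⅛)) - 76 = (2237 + 17/8) - 76 = 17913/8 - 76 = 17305/8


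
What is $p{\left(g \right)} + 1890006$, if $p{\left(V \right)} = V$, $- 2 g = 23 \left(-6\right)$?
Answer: $1890075$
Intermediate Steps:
$g = 69$ ($g = - \frac{23 \left(-6\right)}{2} = \left(- \frac{1}{2}\right) \left(-138\right) = 69$)
$p{\left(g \right)} + 1890006 = 69 + 1890006 = 1890075$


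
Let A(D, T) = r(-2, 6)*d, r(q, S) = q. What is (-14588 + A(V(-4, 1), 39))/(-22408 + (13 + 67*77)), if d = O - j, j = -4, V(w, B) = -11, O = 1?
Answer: 7299/8618 ≈ 0.84695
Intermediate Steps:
d = 5 (d = 1 - 1*(-4) = 1 + 4 = 5)
A(D, T) = -10 (A(D, T) = -2*5 = -10)
(-14588 + A(V(-4, 1), 39))/(-22408 + (13 + 67*77)) = (-14588 - 10)/(-22408 + (13 + 67*77)) = -14598/(-22408 + (13 + 5159)) = -14598/(-22408 + 5172) = -14598/(-17236) = -14598*(-1/17236) = 7299/8618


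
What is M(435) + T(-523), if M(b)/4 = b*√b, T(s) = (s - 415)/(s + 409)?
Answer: 469/57 + 1740*√435 ≈ 36299.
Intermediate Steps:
T(s) = (-415 + s)/(409 + s)
M(b) = 4*b^(3/2) (M(b) = 4*(b*√b) = 4*b^(3/2))
M(435) + T(-523) = 4*435^(3/2) + (-415 - 523)/(409 - 523) = 4*(435*√435) - 938/(-114) = 1740*√435 - 1/114*(-938) = 1740*√435 + 469/57 = 469/57 + 1740*√435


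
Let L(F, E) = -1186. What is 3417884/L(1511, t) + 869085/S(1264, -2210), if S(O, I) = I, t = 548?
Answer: -858425845/262106 ≈ -3275.1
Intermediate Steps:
3417884/L(1511, t) + 869085/S(1264, -2210) = 3417884/(-1186) + 869085/(-2210) = 3417884*(-1/1186) + 869085*(-1/2210) = -1708942/593 - 173817/442 = -858425845/262106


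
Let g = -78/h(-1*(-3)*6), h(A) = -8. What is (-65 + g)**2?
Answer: 48841/16 ≈ 3052.6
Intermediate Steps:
g = 39/4 (g = -78/(-8) = -78*(-1/8) = 39/4 ≈ 9.7500)
(-65 + g)**2 = (-65 + 39/4)**2 = (-221/4)**2 = 48841/16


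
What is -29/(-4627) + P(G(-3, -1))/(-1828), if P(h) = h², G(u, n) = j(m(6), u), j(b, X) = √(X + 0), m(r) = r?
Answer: 66893/8458156 ≈ 0.0079087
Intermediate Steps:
j(b, X) = √X
G(u, n) = √u
-29/(-4627) + P(G(-3, -1))/(-1828) = -29/(-4627) + (√(-3))²/(-1828) = -29*(-1/4627) + (I*√3)²*(-1/1828) = 29/4627 - 3*(-1/1828) = 29/4627 + 3/1828 = 66893/8458156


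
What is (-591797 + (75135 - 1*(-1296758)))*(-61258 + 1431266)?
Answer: 1068737760768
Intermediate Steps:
(-591797 + (75135 - 1*(-1296758)))*(-61258 + 1431266) = (-591797 + (75135 + 1296758))*1370008 = (-591797 + 1371893)*1370008 = 780096*1370008 = 1068737760768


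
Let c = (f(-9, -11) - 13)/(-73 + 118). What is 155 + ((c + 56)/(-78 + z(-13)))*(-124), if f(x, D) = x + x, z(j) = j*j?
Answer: 326089/4095 ≈ 79.631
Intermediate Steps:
z(j) = j²
f(x, D) = 2*x
c = -31/45 (c = (2*(-9) - 13)/(-73 + 118) = (-18 - 13)/45 = -31*1/45 = -31/45 ≈ -0.68889)
155 + ((c + 56)/(-78 + z(-13)))*(-124) = 155 + ((-31/45 + 56)/(-78 + (-13)²))*(-124) = 155 + (2489/(45*(-78 + 169)))*(-124) = 155 + ((2489/45)/91)*(-124) = 155 + ((2489/45)*(1/91))*(-124) = 155 + (2489/4095)*(-124) = 155 - 308636/4095 = 326089/4095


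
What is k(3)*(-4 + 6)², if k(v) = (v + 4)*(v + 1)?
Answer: 112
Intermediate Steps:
k(v) = (1 + v)*(4 + v) (k(v) = (4 + v)*(1 + v) = (1 + v)*(4 + v))
k(3)*(-4 + 6)² = (4 + 3² + 5*3)*(-4 + 6)² = (4 + 9 + 15)*2² = 28*4 = 112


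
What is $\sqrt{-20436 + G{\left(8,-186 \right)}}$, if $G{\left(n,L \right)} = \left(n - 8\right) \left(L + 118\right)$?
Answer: $2 i \sqrt{5109} \approx 142.95 i$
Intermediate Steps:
$G{\left(n,L \right)} = \left(-8 + n\right) \left(118 + L\right)$
$\sqrt{-20436 + G{\left(8,-186 \right)}} = \sqrt{-20436 - 0} = \sqrt{-20436 + \left(-944 + 1488 + 944 - 1488\right)} = \sqrt{-20436 + 0} = \sqrt{-20436} = 2 i \sqrt{5109}$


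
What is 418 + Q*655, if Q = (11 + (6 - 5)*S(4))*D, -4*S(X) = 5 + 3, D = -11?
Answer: -64427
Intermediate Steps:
S(X) = -2 (S(X) = -(5 + 3)/4 = -1/4*8 = -2)
Q = -99 (Q = (11 + (6 - 5)*(-2))*(-11) = (11 + 1*(-2))*(-11) = (11 - 2)*(-11) = 9*(-11) = -99)
418 + Q*655 = 418 - 99*655 = 418 - 64845 = -64427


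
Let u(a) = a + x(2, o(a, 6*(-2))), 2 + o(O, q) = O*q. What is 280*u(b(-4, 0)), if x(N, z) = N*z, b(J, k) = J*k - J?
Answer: -26880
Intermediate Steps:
o(O, q) = -2 + O*q
b(J, k) = -J + J*k
u(a) = -4 - 23*a (u(a) = a + 2*(-2 + a*(6*(-2))) = a + 2*(-2 + a*(-12)) = a + 2*(-2 - 12*a) = a + (-4 - 24*a) = -4 - 23*a)
280*u(b(-4, 0)) = 280*(-4 - (-92)*(-1 + 0)) = 280*(-4 - (-92)*(-1)) = 280*(-4 - 23*4) = 280*(-4 - 92) = 280*(-96) = -26880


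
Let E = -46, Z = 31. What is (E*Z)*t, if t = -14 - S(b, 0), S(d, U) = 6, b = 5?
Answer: 28520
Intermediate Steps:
t = -20 (t = -14 - 1*6 = -14 - 6 = -20)
(E*Z)*t = -46*31*(-20) = -1426*(-20) = 28520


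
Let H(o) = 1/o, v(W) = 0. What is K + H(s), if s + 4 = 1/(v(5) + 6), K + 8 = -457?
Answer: -10701/23 ≈ -465.26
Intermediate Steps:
K = -465 (K = -8 - 457 = -465)
s = -23/6 (s = -4 + 1/(0 + 6) = -4 + 1/6 = -4 + ⅙ = -23/6 ≈ -3.8333)
K + H(s) = -465 + 1/(-23/6) = -465 - 6/23 = -10701/23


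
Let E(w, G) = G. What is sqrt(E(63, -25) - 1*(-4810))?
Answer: sqrt(4785) ≈ 69.174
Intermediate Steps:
sqrt(E(63, -25) - 1*(-4810)) = sqrt(-25 - 1*(-4810)) = sqrt(-25 + 4810) = sqrt(4785)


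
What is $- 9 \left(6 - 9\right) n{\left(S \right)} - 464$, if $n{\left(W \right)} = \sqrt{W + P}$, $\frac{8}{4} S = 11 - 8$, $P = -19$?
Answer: $-464 + \frac{27 i \sqrt{70}}{2} \approx -464.0 + 112.95 i$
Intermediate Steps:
$S = \frac{3}{2}$ ($S = \frac{11 - 8}{2} = \frac{1}{2} \cdot 3 = \frac{3}{2} \approx 1.5$)
$n{\left(W \right)} = \sqrt{-19 + W}$ ($n{\left(W \right)} = \sqrt{W - 19} = \sqrt{-19 + W}$)
$- 9 \left(6 - 9\right) n{\left(S \right)} - 464 = - 9 \left(6 - 9\right) \sqrt{-19 + \frac{3}{2}} - 464 = \left(-9\right) \left(-3\right) \sqrt{- \frac{35}{2}} - 464 = 27 \frac{i \sqrt{70}}{2} - 464 = \frac{27 i \sqrt{70}}{2} - 464 = -464 + \frac{27 i \sqrt{70}}{2}$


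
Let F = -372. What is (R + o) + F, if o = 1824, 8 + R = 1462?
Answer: 2906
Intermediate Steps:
R = 1454 (R = -8 + 1462 = 1454)
(R + o) + F = (1454 + 1824) - 372 = 3278 - 372 = 2906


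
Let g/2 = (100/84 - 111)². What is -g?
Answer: -10635272/441 ≈ -24116.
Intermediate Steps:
g = 10635272/441 (g = 2*(100/84 - 111)² = 2*(100*(1/84) - 111)² = 2*(25/21 - 111)² = 2*(-2306/21)² = 2*(5317636/441) = 10635272/441 ≈ 24116.)
-g = -1*10635272/441 = -10635272/441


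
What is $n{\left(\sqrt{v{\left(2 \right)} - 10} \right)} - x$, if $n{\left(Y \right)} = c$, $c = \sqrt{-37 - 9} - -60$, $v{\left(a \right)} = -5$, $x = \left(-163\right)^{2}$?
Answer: $-26509 + i \sqrt{46} \approx -26509.0 + 6.7823 i$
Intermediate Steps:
$x = 26569$
$c = 60 + i \sqrt{46}$ ($c = \sqrt{-46} + 60 = i \sqrt{46} + 60 = 60 + i \sqrt{46} \approx 60.0 + 6.7823 i$)
$n{\left(Y \right)} = 60 + i \sqrt{46}$
$n{\left(\sqrt{v{\left(2 \right)} - 10} \right)} - x = \left(60 + i \sqrt{46}\right) - 26569 = -26509 + i \sqrt{46}$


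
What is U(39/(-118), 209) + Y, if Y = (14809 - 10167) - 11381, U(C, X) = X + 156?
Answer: -6374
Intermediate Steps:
U(C, X) = 156 + X
Y = -6739 (Y = 4642 - 11381 = -6739)
U(39/(-118), 209) + Y = (156 + 209) - 6739 = 365 - 6739 = -6374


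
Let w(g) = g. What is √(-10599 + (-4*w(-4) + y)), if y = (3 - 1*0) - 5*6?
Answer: I*√10610 ≈ 103.0*I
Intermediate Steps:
y = -27 (y = (3 + 0) - 30 = 3 - 30 = -27)
√(-10599 + (-4*w(-4) + y)) = √(-10599 + (-4*(-4) - 27)) = √(-10599 + (16 - 27)) = √(-10599 - 11) = √(-10610) = I*√10610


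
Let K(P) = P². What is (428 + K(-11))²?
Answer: 301401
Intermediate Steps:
(428 + K(-11))² = (428 + (-11)²)² = (428 + 121)² = 549² = 301401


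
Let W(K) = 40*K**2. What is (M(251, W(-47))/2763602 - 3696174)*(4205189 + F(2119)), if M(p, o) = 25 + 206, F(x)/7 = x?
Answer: -21553243003763313687/1381801 ≈ -1.5598e+13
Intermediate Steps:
F(x) = 7*x
M(p, o) = 231
(M(251, W(-47))/2763602 - 3696174)*(4205189 + F(2119)) = (231/2763602 - 3696174)*(4205189 + 7*2119) = (231*(1/2763602) - 3696174)*(4205189 + 14833) = (231/2763602 - 3696174)*4220022 = -10214753858517/2763602*4220022 = -21553243003763313687/1381801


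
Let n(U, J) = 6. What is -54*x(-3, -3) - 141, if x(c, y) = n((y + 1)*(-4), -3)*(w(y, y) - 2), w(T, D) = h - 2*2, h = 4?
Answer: 507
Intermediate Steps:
w(T, D) = 0 (w(T, D) = 4 - 2*2 = 4 - 4 = 0)
x(c, y) = -12 (x(c, y) = 6*(0 - 2) = 6*(-2) = -12)
-54*x(-3, -3) - 141 = -54*(-12) - 141 = 648 - 141 = 507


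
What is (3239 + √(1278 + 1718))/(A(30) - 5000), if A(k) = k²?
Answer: -79/100 - √749/2050 ≈ -0.80335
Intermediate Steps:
(3239 + √(1278 + 1718))/(A(30) - 5000) = (3239 + √(1278 + 1718))/(30² - 5000) = (3239 + √2996)/(900 - 5000) = (3239 + 2*√749)/(-4100) = (3239 + 2*√749)*(-1/4100) = -79/100 - √749/2050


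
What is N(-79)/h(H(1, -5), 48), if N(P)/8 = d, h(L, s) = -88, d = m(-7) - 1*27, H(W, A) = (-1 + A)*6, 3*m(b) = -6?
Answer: 29/11 ≈ 2.6364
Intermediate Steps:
m(b) = -2 (m(b) = (1/3)*(-6) = -2)
H(W, A) = -6 + 6*A
d = -29 (d = -2 - 1*27 = -2 - 27 = -29)
N(P) = -232 (N(P) = 8*(-29) = -232)
N(-79)/h(H(1, -5), 48) = -232/(-88) = -232*(-1/88) = 29/11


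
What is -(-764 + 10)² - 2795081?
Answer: -3363597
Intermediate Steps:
-(-764 + 10)² - 2795081 = -1*(-754)² - 2795081 = -1*568516 - 2795081 = -568516 - 2795081 = -3363597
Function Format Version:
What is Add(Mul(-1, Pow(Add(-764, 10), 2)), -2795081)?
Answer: -3363597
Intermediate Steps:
Add(Mul(-1, Pow(Add(-764, 10), 2)), -2795081) = Add(Mul(-1, Pow(-754, 2)), -2795081) = Add(Mul(-1, 568516), -2795081) = Add(-568516, -2795081) = -3363597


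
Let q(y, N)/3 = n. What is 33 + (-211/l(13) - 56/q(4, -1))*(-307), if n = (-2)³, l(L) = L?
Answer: 167681/39 ≈ 4299.5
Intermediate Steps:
n = -8
q(y, N) = -24 (q(y, N) = 3*(-8) = -24)
33 + (-211/l(13) - 56/q(4, -1))*(-307) = 33 + (-211/13 - 56/(-24))*(-307) = 33 + (-211*1/13 - 56*(-1/24))*(-307) = 33 + (-211/13 + 7/3)*(-307) = 33 - 542/39*(-307) = 33 + 166394/39 = 167681/39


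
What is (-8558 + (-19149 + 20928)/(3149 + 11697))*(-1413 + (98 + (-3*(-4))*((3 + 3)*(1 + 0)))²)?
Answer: -3492231293743/14846 ≈ -2.3523e+8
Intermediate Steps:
(-8558 + (-19149 + 20928)/(3149 + 11697))*(-1413 + (98 + (-3*(-4))*((3 + 3)*(1 + 0)))²) = (-8558 + 1779/14846)*(-1413 + (98 + 12*(6*1))²) = (-8558 + 1779*(1/14846))*(-1413 + (98 + 12*6)²) = (-8558 + 1779/14846)*(-1413 + (98 + 72)²) = -127050289*(-1413 + 170²)/14846 = -127050289*(-1413 + 28900)/14846 = -127050289/14846*27487 = -3492231293743/14846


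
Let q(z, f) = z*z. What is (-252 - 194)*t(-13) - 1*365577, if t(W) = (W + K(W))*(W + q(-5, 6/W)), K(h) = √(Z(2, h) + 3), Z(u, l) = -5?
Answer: -296001 - 5352*I*√2 ≈ -2.96e+5 - 7568.9*I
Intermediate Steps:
q(z, f) = z²
K(h) = I*√2 (K(h) = √(-5 + 3) = √(-2) = I*√2)
t(W) = (25 + W)*(W + I*√2) (t(W) = (W + I*√2)*(W + (-5)²) = (W + I*√2)*(W + 25) = (W + I*√2)*(25 + W) = (25 + W)*(W + I*√2))
(-252 - 194)*t(-13) - 1*365577 = (-252 - 194)*((-13)² + 25*(-13) + 25*I*√2 + I*(-13)*√2) - 1*365577 = -446*(169 - 325 + 25*I*√2 - 13*I*√2) - 365577 = -446*(-156 + 12*I*√2) - 365577 = (69576 - 5352*I*√2) - 365577 = -296001 - 5352*I*√2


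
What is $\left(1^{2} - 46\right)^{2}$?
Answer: $2025$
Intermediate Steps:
$\left(1^{2} - 46\right)^{2} = \left(1 - 46\right)^{2} = \left(-45\right)^{2} = 2025$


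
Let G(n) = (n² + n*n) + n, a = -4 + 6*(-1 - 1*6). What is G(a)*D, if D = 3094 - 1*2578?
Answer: 2159976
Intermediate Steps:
a = -46 (a = -4 + 6*(-1 - 6) = -4 + 6*(-7) = -4 - 42 = -46)
D = 516 (D = 3094 - 2578 = 516)
G(n) = n + 2*n² (G(n) = (n² + n²) + n = 2*n² + n = n + 2*n²)
G(a)*D = -46*(1 + 2*(-46))*516 = -46*(1 - 92)*516 = -46*(-91)*516 = 4186*516 = 2159976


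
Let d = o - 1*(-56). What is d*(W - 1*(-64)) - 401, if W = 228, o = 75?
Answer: 37851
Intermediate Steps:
d = 131 (d = 75 - 1*(-56) = 75 + 56 = 131)
d*(W - 1*(-64)) - 401 = 131*(228 - 1*(-64)) - 401 = 131*(228 + 64) - 401 = 131*292 - 401 = 38252 - 401 = 37851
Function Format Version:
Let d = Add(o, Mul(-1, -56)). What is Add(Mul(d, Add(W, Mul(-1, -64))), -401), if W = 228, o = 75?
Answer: 37851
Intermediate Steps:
d = 131 (d = Add(75, Mul(-1, -56)) = Add(75, 56) = 131)
Add(Mul(d, Add(W, Mul(-1, -64))), -401) = Add(Mul(131, Add(228, Mul(-1, -64))), -401) = Add(Mul(131, Add(228, 64)), -401) = Add(Mul(131, 292), -401) = Add(38252, -401) = 37851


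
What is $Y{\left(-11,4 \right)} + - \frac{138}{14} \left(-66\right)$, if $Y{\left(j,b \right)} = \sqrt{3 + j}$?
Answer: $\frac{4554}{7} + 2 i \sqrt{2} \approx 650.57 + 2.8284 i$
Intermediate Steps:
$Y{\left(-11,4 \right)} + - \frac{138}{14} \left(-66\right) = \sqrt{3 - 11} + - \frac{138}{14} \left(-66\right) = \sqrt{-8} + \left(-138\right) \frac{1}{14} \left(-66\right) = 2 i \sqrt{2} - - \frac{4554}{7} = 2 i \sqrt{2} + \frac{4554}{7} = \frac{4554}{7} + 2 i \sqrt{2}$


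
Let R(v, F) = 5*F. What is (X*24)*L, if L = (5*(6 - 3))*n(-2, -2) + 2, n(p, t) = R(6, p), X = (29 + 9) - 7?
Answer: -110112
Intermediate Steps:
X = 31 (X = 38 - 7 = 31)
n(p, t) = 5*p
L = -148 (L = (5*(6 - 3))*(5*(-2)) + 2 = (5*3)*(-10) + 2 = 15*(-10) + 2 = -150 + 2 = -148)
(X*24)*L = (31*24)*(-148) = 744*(-148) = -110112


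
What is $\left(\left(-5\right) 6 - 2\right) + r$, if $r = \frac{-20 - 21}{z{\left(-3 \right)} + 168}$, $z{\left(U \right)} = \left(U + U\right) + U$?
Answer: $- \frac{5129}{159} \approx -32.258$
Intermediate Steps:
$z{\left(U \right)} = 3 U$ ($z{\left(U \right)} = 2 U + U = 3 U$)
$r = - \frac{41}{159}$ ($r = \frac{-20 - 21}{3 \left(-3\right) + 168} = - \frac{41}{-9 + 168} = - \frac{41}{159} \approx -0.25786$)
$\left(\left(-5\right) 6 - 2\right) + r = \left(\left(-5\right) 6 - 2\right) - \frac{41}{159} = \left(-30 - 2\right) - \frac{41}{159} = -32 - \frac{41}{159} = - \frac{5129}{159}$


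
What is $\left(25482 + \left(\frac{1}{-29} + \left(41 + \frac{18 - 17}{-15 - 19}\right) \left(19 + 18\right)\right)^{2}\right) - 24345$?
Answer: $\frac{2235098955877}{972196} \approx 2.299 \cdot 10^{6}$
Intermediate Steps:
$\left(25482 + \left(\frac{1}{-29} + \left(41 + \frac{18 - 17}{-15 - 19}\right) \left(19 + 18\right)\right)^{2}\right) - 24345 = \left(25482 + \left(- \frac{1}{29} + \left(41 + 1 \frac{1}{-34}\right) 37\right)^{2}\right) - 24345 = \left(25482 + \left(- \frac{1}{29} + \left(41 + 1 \left(- \frac{1}{34}\right)\right) 37\right)^{2}\right) - 24345 = \left(25482 + \left(- \frac{1}{29} + \left(41 - \frac{1}{34}\right) 37\right)^{2}\right) - 24345 = \left(25482 + \left(- \frac{1}{29} + \frac{1393}{34} \cdot 37\right)^{2}\right) - 24345 = \left(25482 + \left(- \frac{1}{29} + \frac{51541}{34}\right)^{2}\right) - 24345 = \left(25482 + \left(\frac{1494655}{986}\right)^{2}\right) - 24345 = \left(25482 + \frac{2233993569025}{972196}\right) - 24345 = \frac{2258767067497}{972196} - 24345 = \frac{2235098955877}{972196}$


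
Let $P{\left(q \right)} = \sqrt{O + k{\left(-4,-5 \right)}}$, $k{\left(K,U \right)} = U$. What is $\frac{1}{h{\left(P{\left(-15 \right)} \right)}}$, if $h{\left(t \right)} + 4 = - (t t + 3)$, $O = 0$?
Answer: $- \frac{1}{2} \approx -0.5$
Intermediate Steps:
$P{\left(q \right)} = i \sqrt{5}$ ($P{\left(q \right)} = \sqrt{0 - 5} = \sqrt{-5} = i \sqrt{5}$)
$h{\left(t \right)} = -7 - t^{2}$ ($h{\left(t \right)} = -4 - \left(t t + 3\right) = -4 - \left(t^{2} + 3\right) = -4 - \left(3 + t^{2}\right) = -7 - t^{2}$)
$\frac{1}{h{\left(P{\left(-15 \right)} \right)}} = \frac{1}{-7 - \left(i \sqrt{5}\right)^{2}} = \frac{1}{-7 - -5} = \frac{1}{-7 + 5} = \frac{1}{-2} = - \frac{1}{2}$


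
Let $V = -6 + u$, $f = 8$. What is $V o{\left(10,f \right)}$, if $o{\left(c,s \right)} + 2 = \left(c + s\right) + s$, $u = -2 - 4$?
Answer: $-288$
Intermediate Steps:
$u = -6$
$o{\left(c,s \right)} = -2 + c + 2 s$ ($o{\left(c,s \right)} = -2 + \left(\left(c + s\right) + s\right) = -2 + \left(c + 2 s\right) = -2 + c + 2 s$)
$V = -12$ ($V = -6 - 6 = -12$)
$V o{\left(10,f \right)} = - 12 \left(-2 + 10 + 2 \cdot 8\right) = - 12 \left(-2 + 10 + 16\right) = \left(-12\right) 24 = -288$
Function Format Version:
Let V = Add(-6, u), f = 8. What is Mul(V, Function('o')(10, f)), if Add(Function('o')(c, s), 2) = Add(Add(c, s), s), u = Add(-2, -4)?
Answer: -288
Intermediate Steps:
u = -6
Function('o')(c, s) = Add(-2, c, Mul(2, s)) (Function('o')(c, s) = Add(-2, Add(Add(c, s), s)) = Add(-2, Add(c, Mul(2, s))) = Add(-2, c, Mul(2, s)))
V = -12 (V = Add(-6, -6) = -12)
Mul(V, Function('o')(10, f)) = Mul(-12, Add(-2, 10, Mul(2, 8))) = Mul(-12, Add(-2, 10, 16)) = Mul(-12, 24) = -288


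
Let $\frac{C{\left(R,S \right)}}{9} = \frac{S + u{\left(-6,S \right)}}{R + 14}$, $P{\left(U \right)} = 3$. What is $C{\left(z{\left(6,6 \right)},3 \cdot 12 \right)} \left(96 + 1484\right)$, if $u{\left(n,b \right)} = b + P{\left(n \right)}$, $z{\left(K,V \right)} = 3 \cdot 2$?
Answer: $53325$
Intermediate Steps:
$z{\left(K,V \right)} = 6$
$u{\left(n,b \right)} = 3 + b$ ($u{\left(n,b \right)} = b + 3 = 3 + b$)
$C{\left(R,S \right)} = \frac{9 \left(3 + 2 S\right)}{14 + R}$ ($C{\left(R,S \right)} = 9 \frac{S + \left(3 + S\right)}{R + 14} = 9 \frac{3 + 2 S}{14 + R} = \frac{9 \left(3 + 2 S\right)}{14 + R}$)
$C{\left(z{\left(6,6 \right)},3 \cdot 12 \right)} \left(96 + 1484\right) = \frac{9 \left(3 + 2 \cdot 3 \cdot 12\right)}{14 + 6} \left(96 + 1484\right) = \frac{9 \left(3 + 2 \cdot 36\right)}{20} \cdot 1580 = 9 \cdot \frac{1}{20} \left(3 + 72\right) 1580 = 9 \cdot \frac{1}{20} \cdot 75 \cdot 1580 = \frac{135}{4} \cdot 1580 = 53325$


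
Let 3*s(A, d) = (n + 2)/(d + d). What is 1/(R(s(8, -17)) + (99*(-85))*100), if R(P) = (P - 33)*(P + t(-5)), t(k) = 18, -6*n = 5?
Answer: -374544/315401190827 ≈ -1.1875e-6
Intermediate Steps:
n = -5/6 (n = -1/6*5 = -5/6 ≈ -0.83333)
s(A, d) = 7/(36*d) (s(A, d) = ((-5/6 + 2)/(d + d))/3 = (7/(6*((2*d))))/3 = (7*(1/(2*d))/6)/3 = (7/(12*d))/3 = 7/(36*d))
R(P) = (-33 + P)*(18 + P) (R(P) = (P - 33)*(P + 18) = (-33 + P)*(18 + P))
1/(R(s(8, -17)) + (99*(-85))*100) = 1/((-594 + ((7/36)/(-17))**2 - 35/(12*(-17))) + (99*(-85))*100) = 1/((-594 + ((7/36)*(-1/17))**2 - 35*(-1)/(12*17)) - 8415*100) = 1/((-594 + (-7/612)**2 - 15*(-7/612)) - 841500) = 1/((-594 + 49/374544 + 35/204) - 841500) = 1/(-222414827/374544 - 841500) = 1/(-315401190827/374544) = -374544/315401190827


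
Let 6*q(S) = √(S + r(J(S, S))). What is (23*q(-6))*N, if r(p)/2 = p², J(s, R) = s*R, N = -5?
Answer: -115*√2586/6 ≈ -974.68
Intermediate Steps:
J(s, R) = R*s
r(p) = 2*p²
q(S) = √(S + 2*S⁴)/6 (q(S) = √(S + 2*(S*S)²)/6 = √(S + 2*(S²)²)/6 = √(S + 2*S⁴)/6)
(23*q(-6))*N = (23*(√(-6 + 2*(-6)⁴)/6))*(-5) = (23*(√(-6 + 2*1296)/6))*(-5) = (23*(√(-6 + 2592)/6))*(-5) = (23*(√2586/6))*(-5) = (23*√2586/6)*(-5) = -115*√2586/6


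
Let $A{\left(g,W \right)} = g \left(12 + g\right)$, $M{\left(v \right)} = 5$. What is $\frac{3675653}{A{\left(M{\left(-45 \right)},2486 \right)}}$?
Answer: $\frac{3675653}{85} \approx 43243.0$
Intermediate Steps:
$\frac{3675653}{A{\left(M{\left(-45 \right)},2486 \right)}} = \frac{3675653}{5 \left(12 + 5\right)} = \frac{3675653}{5 \cdot 17} = \frac{3675653}{85}$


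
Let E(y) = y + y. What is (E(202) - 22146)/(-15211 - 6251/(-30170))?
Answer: 93708020/65558517 ≈ 1.4294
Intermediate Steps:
E(y) = 2*y
(E(202) - 22146)/(-15211 - 6251/(-30170)) = (2*202 - 22146)/(-15211 - 6251/(-30170)) = (404 - 22146)/(-15211 - 6251*(-1/30170)) = -21742/(-15211 + 893/4310) = -21742/(-65558517/4310) = -21742*(-4310/65558517) = 93708020/65558517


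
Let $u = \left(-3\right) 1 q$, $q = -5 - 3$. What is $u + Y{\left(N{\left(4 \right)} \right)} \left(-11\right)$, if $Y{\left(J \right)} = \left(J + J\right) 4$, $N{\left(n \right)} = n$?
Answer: $-328$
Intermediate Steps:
$Y{\left(J \right)} = 8 J$ ($Y{\left(J \right)} = 2 J 4 = 8 J$)
$q = -8$ ($q = -5 - 3 = -8$)
$u = 24$ ($u = \left(-3\right) 1 \left(-8\right) = \left(-3\right) \left(-8\right) = 24$)
$u + Y{\left(N{\left(4 \right)} \right)} \left(-11\right) = 24 + 8 \cdot 4 \left(-11\right) = 24 + 32 \left(-11\right) = 24 - 352 = -328$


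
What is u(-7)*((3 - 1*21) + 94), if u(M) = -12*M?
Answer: 6384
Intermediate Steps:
u(-7)*((3 - 1*21) + 94) = (-12*(-7))*((3 - 1*21) + 94) = 84*((3 - 21) + 94) = 84*(-18 + 94) = 84*76 = 6384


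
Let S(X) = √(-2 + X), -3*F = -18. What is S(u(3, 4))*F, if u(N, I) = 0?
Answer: 6*I*√2 ≈ 8.4853*I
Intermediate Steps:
F = 6 (F = -⅓*(-18) = 6)
S(u(3, 4))*F = √(-2 + 0)*6 = √(-2)*6 = (I*√2)*6 = 6*I*√2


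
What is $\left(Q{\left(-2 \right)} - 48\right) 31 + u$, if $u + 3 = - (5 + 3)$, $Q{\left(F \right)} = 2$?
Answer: $-1437$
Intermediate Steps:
$u = -11$ ($u = -3 - \left(5 + 3\right) = -3 - 8 = -11$)
$\left(Q{\left(-2 \right)} - 48\right) 31 + u = \left(2 - 48\right) 31 - 11 = \left(-46\right) 31 - 11 = -1426 - 11 = -1437$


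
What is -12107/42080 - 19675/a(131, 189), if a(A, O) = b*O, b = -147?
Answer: 491555219/1169108640 ≈ 0.42045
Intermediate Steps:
a(A, O) = -147*O
-12107/42080 - 19675/a(131, 189) = -12107/42080 - 19675/((-147*189)) = -12107*1/42080 - 19675/(-27783) = -12107/42080 - 19675*(-1/27783) = -12107/42080 + 19675/27783 = 491555219/1169108640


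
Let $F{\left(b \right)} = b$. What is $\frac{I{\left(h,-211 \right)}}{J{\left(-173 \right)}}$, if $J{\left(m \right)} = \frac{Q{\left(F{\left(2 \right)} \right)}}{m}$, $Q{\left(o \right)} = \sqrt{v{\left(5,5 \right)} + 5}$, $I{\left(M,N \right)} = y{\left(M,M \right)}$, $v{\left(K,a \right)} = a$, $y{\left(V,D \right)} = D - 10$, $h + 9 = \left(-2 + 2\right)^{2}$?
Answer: $\frac{3287 \sqrt{10}}{10} \approx 1039.4$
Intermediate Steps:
$h = -9$ ($h = -9 + \left(-2 + 2\right)^{2} = -9 + 0^{2} = -9 + 0 = -9$)
$y{\left(V,D \right)} = -10 + D$
$I{\left(M,N \right)} = -10 + M$
$Q{\left(o \right)} = \sqrt{10}$ ($Q{\left(o \right)} = \sqrt{5 + 5} = \sqrt{10}$)
$J{\left(m \right)} = \frac{\sqrt{10}}{m}$
$\frac{I{\left(h,-211 \right)}}{J{\left(-173 \right)}} = \frac{-10 - 9}{\sqrt{10} \frac{1}{-173}} = - \frac{19}{\sqrt{10} \left(- \frac{1}{173}\right)} = - \frac{19}{\left(- \frac{1}{173}\right) \sqrt{10}} = - 19 \left(- \frac{173 \sqrt{10}}{10}\right) = \frac{3287 \sqrt{10}}{10}$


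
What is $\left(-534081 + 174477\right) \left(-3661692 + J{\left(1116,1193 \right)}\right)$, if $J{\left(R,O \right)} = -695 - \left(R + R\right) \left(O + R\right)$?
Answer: $3170295834300$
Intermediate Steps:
$J{\left(R,O \right)} = -695 - 2 R \left(O + R\right)$
$\left(-534081 + 174477\right) \left(-3661692 + J{\left(1116,1193 \right)}\right) = \left(-534081 + 174477\right) \left(-3661692 - \left(695 + 2490912 + 2662776\right)\right) = - 359604 \left(-3661692 - 5154383\right) = \left(-359604\right) \left(-8816075\right) = 3170295834300$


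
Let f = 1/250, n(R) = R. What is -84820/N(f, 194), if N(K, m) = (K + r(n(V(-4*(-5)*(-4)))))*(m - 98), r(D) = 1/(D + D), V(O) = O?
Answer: 10602500/27 ≈ 3.9269e+5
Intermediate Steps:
r(D) = 1/(2*D)
f = 1/250 ≈ 0.0040000
N(K, m) = (-98 + m)*(-1/160 + K) (N(K, m) = (K + 1/(2*((-4*(-5)*(-4)))))*(m - 98) = (K + 1/(2*((20*(-4)))))*(-98 + m) = (K + (½)/(-80))*(-98 + m) = (K + (½)*(-1/80))*(-98 + m) = (K - 1/160)*(-98 + m) = (-1/160 + K)*(-98 + m) = (-98 + m)*(-1/160 + K))
-84820/N(f, 194) = -84820/(49/80 - 98*1/250 - 1/160*194 + (1/250)*194) = -84820/(49/80 - 49/125 - 97/80 + 97/125) = -84820/(-27/125) = -84820*(-125/27) = 10602500/27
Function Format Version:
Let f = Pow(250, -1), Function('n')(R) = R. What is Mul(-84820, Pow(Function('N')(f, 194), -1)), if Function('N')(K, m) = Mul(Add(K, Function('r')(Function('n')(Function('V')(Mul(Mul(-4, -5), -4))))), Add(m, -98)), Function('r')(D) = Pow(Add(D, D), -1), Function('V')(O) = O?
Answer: Rational(10602500, 27) ≈ 3.9269e+5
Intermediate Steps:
Function('r')(D) = Mul(Rational(1, 2), Pow(D, -1)) (Function('r')(D) = Pow(Mul(2, D), -1) = Mul(Rational(1, 2), Pow(D, -1)))
f = Rational(1, 250) ≈ 0.0040000
Function('N')(K, m) = Mul(Add(-98, m), Add(Rational(-1, 160), K)) (Function('N')(K, m) = Mul(Add(K, Mul(Rational(1, 2), Pow(Mul(Mul(-4, -5), -4), -1))), Add(m, -98)) = Mul(Add(K, Mul(Rational(1, 2), Pow(Mul(20, -4), -1))), Add(-98, m)) = Mul(Add(K, Mul(Rational(1, 2), Pow(-80, -1))), Add(-98, m)) = Mul(Add(K, Mul(Rational(1, 2), Rational(-1, 80))), Add(-98, m)) = Mul(Add(K, Rational(-1, 160)), Add(-98, m)) = Mul(Add(Rational(-1, 160), K), Add(-98, m)) = Mul(Add(-98, m), Add(Rational(-1, 160), K)))
Mul(-84820, Pow(Function('N')(f, 194), -1)) = Mul(-84820, Pow(Add(Rational(49, 80), Mul(-98, Rational(1, 250)), Mul(Rational(-1, 160), 194), Mul(Rational(1, 250), 194)), -1)) = Mul(-84820, Pow(Add(Rational(49, 80), Rational(-49, 125), Rational(-97, 80), Rational(97, 125)), -1)) = Mul(-84820, Pow(Rational(-27, 125), -1)) = Mul(-84820, Rational(-125, 27)) = Rational(10602500, 27)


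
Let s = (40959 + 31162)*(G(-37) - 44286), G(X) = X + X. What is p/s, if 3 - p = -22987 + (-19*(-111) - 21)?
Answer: -1493/228520540 ≈ -6.5333e-6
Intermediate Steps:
G(X) = 2*X
s = -3199287560 (s = (40959 + 31162)*(2*(-37) - 44286) = 72121*(-74 - 44286) = 72121*(-44360) = -3199287560)
p = 20902 (p = 3 - (-22987 + (-19*(-111) - 21)) = 3 - (-22987 + (2109 - 21)) = 3 - (-22987 + 2088) = 3 - 1*(-20899) = 3 + 20899 = 20902)
p/s = 20902/(-3199287560) = 20902*(-1/3199287560) = -1493/228520540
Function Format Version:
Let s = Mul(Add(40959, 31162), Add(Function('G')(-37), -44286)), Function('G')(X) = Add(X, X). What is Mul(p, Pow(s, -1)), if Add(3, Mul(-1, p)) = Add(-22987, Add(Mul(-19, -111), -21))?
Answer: Rational(-1493, 228520540) ≈ -6.5333e-6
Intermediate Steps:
Function('G')(X) = Mul(2, X)
s = -3199287560 (s = Mul(Add(40959, 31162), Add(Mul(2, -37), -44286)) = Mul(72121, Add(-74, -44286)) = Mul(72121, -44360) = -3199287560)
p = 20902 (p = Add(3, Mul(-1, Add(-22987, Add(Mul(-19, -111), -21)))) = Add(3, Mul(-1, Add(-22987, Add(2109, -21)))) = Add(3, Mul(-1, Add(-22987, 2088))) = Add(3, Mul(-1, -20899)) = Add(3, 20899) = 20902)
Mul(p, Pow(s, -1)) = Mul(20902, Pow(-3199287560, -1)) = Mul(20902, Rational(-1, 3199287560)) = Rational(-1493, 228520540)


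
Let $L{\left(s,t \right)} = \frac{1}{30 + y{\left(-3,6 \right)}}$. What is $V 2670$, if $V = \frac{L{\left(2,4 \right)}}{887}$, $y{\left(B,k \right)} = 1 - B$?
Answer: $\frac{1335}{15079} \approx 0.088534$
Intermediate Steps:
$L{\left(s,t \right)} = \frac{1}{34}$ ($L{\left(s,t \right)} = \frac{1}{30 + \left(1 - -3\right)} = \frac{1}{30 + \left(1 + 3\right)} = \frac{1}{30 + 4} = \frac{1}{34}$)
$V = \frac{1}{30158}$ ($V = \frac{1}{34 \cdot 887} = \frac{1}{34} \cdot \frac{1}{887} = \frac{1}{30158} \approx 3.3159 \cdot 10^{-5}$)
$V 2670 = \frac{1}{30158} \cdot 2670 = \frac{1335}{15079}$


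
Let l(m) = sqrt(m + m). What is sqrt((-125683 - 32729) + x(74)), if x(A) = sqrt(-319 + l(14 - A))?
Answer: sqrt(-158412 + sqrt(-319 + 2*I*sqrt(30))) ≈ 0.022 + 398.01*I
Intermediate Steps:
l(m) = sqrt(2)*sqrt(m) (l(m) = sqrt(2*m) = sqrt(2)*sqrt(m))
x(A) = sqrt(-319 + sqrt(2)*sqrt(14 - A))
sqrt((-125683 - 32729) + x(74)) = sqrt((-125683 - 32729) + sqrt(-319 + sqrt(2)*sqrt(14 - 1*74))) = sqrt(-158412 + sqrt(-319 + sqrt(2)*sqrt(14 - 74))) = sqrt(-158412 + sqrt(-319 + sqrt(2)*sqrt(-60))) = sqrt(-158412 + sqrt(-319 + sqrt(2)*(2*I*sqrt(15)))) = sqrt(-158412 + sqrt(-319 + 2*I*sqrt(30)))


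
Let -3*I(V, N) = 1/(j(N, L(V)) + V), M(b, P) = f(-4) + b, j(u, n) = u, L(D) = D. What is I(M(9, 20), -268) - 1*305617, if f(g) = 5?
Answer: -232880153/762 ≈ -3.0562e+5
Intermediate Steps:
M(b, P) = 5 + b
I(V, N) = -1/(3*(N + V))
I(M(9, 20), -268) - 1*305617 = -1/(3*(-268) + 3*(5 + 9)) - 1*305617 = -1/(-804 + 3*14) - 305617 = -1/(-804 + 42) - 305617 = -1/(-762) - 305617 = -1*(-1/762) - 305617 = 1/762 - 305617 = -232880153/762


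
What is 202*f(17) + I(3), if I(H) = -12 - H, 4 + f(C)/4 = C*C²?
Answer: 3966457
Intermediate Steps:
f(C) = -16 + 4*C³ (f(C) = -16 + 4*(C*C²) = -16 + 4*C³)
202*f(17) + I(3) = 202*(-16 + 4*17³) + (-12 - 1*3) = 202*(-16 + 4*4913) + (-12 - 3) = 202*(-16 + 19652) - 15 = 202*19636 - 15 = 3966472 - 15 = 3966457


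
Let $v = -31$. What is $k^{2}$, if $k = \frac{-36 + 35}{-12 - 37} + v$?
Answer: $\frac{2304324}{2401} \approx 959.74$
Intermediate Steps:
$k = - \frac{1518}{49}$ ($k = \frac{-36 + 35}{-12 - 37} - 31 = - \frac{1}{-49} - 31 = \left(-1\right) \left(- \frac{1}{49}\right) - 31 = \frac{1}{49} - 31 = - \frac{1518}{49} \approx -30.98$)
$k^{2} = \left(- \frac{1518}{49}\right)^{2} = \frac{2304324}{2401}$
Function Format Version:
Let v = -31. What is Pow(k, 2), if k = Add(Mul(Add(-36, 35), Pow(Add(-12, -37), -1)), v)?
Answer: Rational(2304324, 2401) ≈ 959.74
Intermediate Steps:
k = Rational(-1518, 49) (k = Add(Mul(Add(-36, 35), Pow(Add(-12, -37), -1)), -31) = Add(Mul(-1, Pow(-49, -1)), -31) = Add(Mul(-1, Rational(-1, 49)), -31) = Add(Rational(1, 49), -31) = Rational(-1518, 49) ≈ -30.980)
Pow(k, 2) = Pow(Rational(-1518, 49), 2) = Rational(2304324, 2401)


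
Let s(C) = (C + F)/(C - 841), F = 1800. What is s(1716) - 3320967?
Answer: -2905842609/875 ≈ -3.3210e+6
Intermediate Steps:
s(C) = (1800 + C)/(-841 + C) (s(C) = (C + 1800)/(C - 841) = (1800 + C)/(-841 + C))
s(1716) - 3320967 = (1800 + 1716)/(-841 + 1716) - 3320967 = 3516/875 - 3320967 = -2905842609/875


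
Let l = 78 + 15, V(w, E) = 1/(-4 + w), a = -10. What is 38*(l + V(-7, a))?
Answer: 38836/11 ≈ 3530.5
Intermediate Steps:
l = 93
38*(l + V(-7, a)) = 38*(93 + 1/(-4 - 7)) = 38*(93 + 1/(-11)) = 38*(93 - 1/11) = 38*(1022/11) = 38836/11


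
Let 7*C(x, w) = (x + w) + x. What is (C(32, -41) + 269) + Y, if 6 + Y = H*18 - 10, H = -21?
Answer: -852/7 ≈ -121.71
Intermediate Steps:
Y = -394 (Y = -6 + (-21*18 - 10) = -6 + (-378 - 10) = -6 - 388 = -394)
C(x, w) = w/7 + 2*x/7 (C(x, w) = ((x + w) + x)/7 = ((w + x) + x)/7 = (w + 2*x)/7 = w/7 + 2*x/7)
(C(32, -41) + 269) + Y = (((⅐)*(-41) + (2/7)*32) + 269) - 394 = ((-41/7 + 64/7) + 269) - 394 = (23/7 + 269) - 394 = 1906/7 - 394 = -852/7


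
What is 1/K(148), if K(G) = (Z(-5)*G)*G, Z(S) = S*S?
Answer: 1/547600 ≈ 1.8262e-6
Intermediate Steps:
Z(S) = S²
K(G) = 25*G² (K(G) = ((-5)²*G)*G = (25*G)*G = 25*G²)
1/K(148) = 1/(25*148²) = 1/(25*21904) = 1/547600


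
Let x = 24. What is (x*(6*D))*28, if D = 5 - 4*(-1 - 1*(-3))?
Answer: -12096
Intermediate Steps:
D = -3 (D = 5 - 4*(-1 + 3) = 5 - 4*2 = 5 - 8 = -3)
(x*(6*D))*28 = (24*(6*(-3)))*28 = (24*(-18))*28 = -432*28 = -12096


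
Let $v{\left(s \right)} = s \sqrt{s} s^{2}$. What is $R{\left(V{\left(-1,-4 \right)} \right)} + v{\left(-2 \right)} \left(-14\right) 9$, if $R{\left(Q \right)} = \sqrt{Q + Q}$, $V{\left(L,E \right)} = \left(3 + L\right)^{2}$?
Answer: $\sqrt{2} \left(2 + 1008 i\right) \approx 2.8284 + 1425.5 i$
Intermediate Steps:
$v{\left(s \right)} = s^{\frac{7}{2}}$ ($v{\left(s \right)} = s^{\frac{3}{2}} s^{2} = s^{\frac{7}{2}}$)
$R{\left(Q \right)} = \sqrt{2} \sqrt{Q}$ ($R{\left(Q \right)} = \sqrt{2 Q} = \sqrt{2} \sqrt{Q}$)
$R{\left(V{\left(-1,-4 \right)} \right)} + v{\left(-2 \right)} \left(-14\right) 9 = \sqrt{2} \sqrt{\left(3 - 1\right)^{2}} + \left(-2\right)^{\frac{7}{2}} \left(-14\right) 9 = \sqrt{2} \sqrt{2^{2}} + - 8 i \sqrt{2} \left(-14\right) 9 = \sqrt{2} \sqrt{4} + 112 i \sqrt{2} \cdot 9 = \sqrt{2} \cdot 2 + 1008 i \sqrt{2} = 2 \sqrt{2} + 1008 i \sqrt{2}$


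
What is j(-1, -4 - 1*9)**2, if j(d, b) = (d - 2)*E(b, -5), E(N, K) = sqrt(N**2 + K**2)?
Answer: 1746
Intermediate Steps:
E(N, K) = sqrt(K**2 + N**2)
j(d, b) = sqrt(25 + b**2)*(-2 + d) (j(d, b) = (d - 2)*sqrt((-5)**2 + b**2) = (-2 + d)*sqrt(25 + b**2) = sqrt(25 + b**2)*(-2 + d))
j(-1, -4 - 1*9)**2 = (sqrt(25 + (-4 - 1*9)**2)*(-2 - 1))**2 = (sqrt(25 + (-4 - 9)**2)*(-3))**2 = (sqrt(25 + (-13)**2)*(-3))**2 = (sqrt(25 + 169)*(-3))**2 = (sqrt(194)*(-3))**2 = (-3*sqrt(194))**2 = 1746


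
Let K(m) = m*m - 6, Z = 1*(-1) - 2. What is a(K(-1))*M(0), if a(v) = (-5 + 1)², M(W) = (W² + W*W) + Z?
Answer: -48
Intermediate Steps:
Z = -3 (Z = -1 - 2 = -3)
M(W) = -3 + 2*W² (M(W) = (W² + W*W) - 3 = (W² + W²) - 3 = 2*W² - 3 = -3 + 2*W²)
K(m) = -6 + m² (K(m) = m² - 6 = -6 + m²)
a(v) = 16 (a(v) = (-4)² = 16)
a(K(-1))*M(0) = 16*(-3 + 2*0²) = 16*(-3 + 2*0) = 16*(-3 + 0) = 16*(-3) = -48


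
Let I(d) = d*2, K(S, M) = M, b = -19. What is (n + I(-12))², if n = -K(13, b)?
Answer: 25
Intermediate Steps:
I(d) = 2*d
n = 19 (n = -1*(-19) = 19)
(n + I(-12))² = (19 + 2*(-12))² = (19 - 24)² = (-5)² = 25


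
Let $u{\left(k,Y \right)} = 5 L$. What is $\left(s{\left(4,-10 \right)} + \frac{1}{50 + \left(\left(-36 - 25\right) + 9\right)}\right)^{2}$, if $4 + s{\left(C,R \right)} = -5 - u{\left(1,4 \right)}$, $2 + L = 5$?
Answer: $\frac{2401}{4} \approx 600.25$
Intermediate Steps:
$L = 3$ ($L = -2 + 5 = 3$)
$u{\left(k,Y \right)} = 15$ ($u{\left(k,Y \right)} = 5 \cdot 3 = 15$)
$s{\left(C,R \right)} = -24$ ($s{\left(C,R \right)} = -4 - 20 = -24$)
$\left(s{\left(4,-10 \right)} + \frac{1}{50 + \left(\left(-36 - 25\right) + 9\right)}\right)^{2} = \left(-24 + \frac{1}{50 + \left(\left(-36 - 25\right) + 9\right)}\right)^{2} = \left(-24 + \frac{1}{50 + \left(-61 + 9\right)}\right)^{2} = \left(-24 + \frac{1}{50 - 52}\right)^{2} = \left(-24 + \frac{1}{-2}\right)^{2} = \left(-24 - \frac{1}{2}\right)^{2} = \left(- \frac{49}{2}\right)^{2} = \frac{2401}{4}$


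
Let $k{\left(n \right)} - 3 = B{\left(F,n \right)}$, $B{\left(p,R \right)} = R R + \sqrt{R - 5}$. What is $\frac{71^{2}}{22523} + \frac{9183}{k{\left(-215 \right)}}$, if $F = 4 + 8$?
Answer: $\frac{5083509184004}{12033071559673} - \frac{9183 i \sqrt{55}}{1068514102} \approx 0.42246 - 6.3736 \cdot 10^{-5} i$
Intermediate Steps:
$F = 12$
$B{\left(p,R \right)} = R^{2} + \sqrt{-5 + R}$
$k{\left(n \right)} = 3 + n^{2} + \sqrt{-5 + n}$ ($k{\left(n \right)} = 3 + \left(n^{2} + \sqrt{-5 + n}\right) = 3 + n^{2} + \sqrt{-5 + n}$)
$\frac{71^{2}}{22523} + \frac{9183}{k{\left(-215 \right)}} = \frac{71^{2}}{22523} + \frac{9183}{3 + \left(-215\right)^{2} + \sqrt{-5 - 215}} = 5041 \cdot \frac{1}{22523} + \frac{9183}{3 + 46225 + \sqrt{-220}} = \frac{5041}{22523} + \frac{9183}{3 + 46225 + 2 i \sqrt{55}} = \frac{5041}{22523} + \frac{9183}{46228 + 2 i \sqrt{55}}$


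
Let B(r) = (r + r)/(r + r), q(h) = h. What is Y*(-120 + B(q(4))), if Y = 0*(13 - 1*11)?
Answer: 0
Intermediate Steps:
B(r) = 1 (B(r) = (2*r)/((2*r)) = (2*r)*(1/(2*r)) = 1)
Y = 0 (Y = 0*(13 - 11) = 0*2 = 0)
Y*(-120 + B(q(4))) = 0*(-120 + 1) = 0*(-119) = 0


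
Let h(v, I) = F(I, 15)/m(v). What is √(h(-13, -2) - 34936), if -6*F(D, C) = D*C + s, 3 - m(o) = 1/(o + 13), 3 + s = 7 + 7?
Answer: 2*I*√8734 ≈ 186.91*I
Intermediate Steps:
s = 11 (s = -3 + (7 + 7) = -3 + 14 = 11)
m(o) = 3 - 1/(13 + o) (m(o) = 3 - 1/(o + 13) = 3 - 1/(13 + o))
F(D, C) = -11/6 - C*D/6 (F(D, C) = -(D*C + 11)/6 = -(C*D + 11)/6 = -(11 + C*D)/6 = -11/6 - C*D/6)
h(v, I) = (13 + v)*(-11/6 - 5*I/2)/(38 + 3*v) (h(v, I) = (-11/6 - ⅙*15*I)/(((38 + 3*v)/(13 + v))) = (-11/6 - 5*I/2)*((13 + v)/(38 + 3*v)) = (13 + v)*(-11/6 - 5*I/2)/(38 + 3*v))
√(h(-13, -2) - 34936) = √(-(11 + 15*(-2))*(13 - 13)/(228 + 18*(-13)) - 34936) = √(-1*(11 - 30)*0/(228 - 234) - 34936) = √(-1*(-19)*0/(-6) - 34936) = √(-1*(-⅙)*(-19)*0 - 34936) = √(0 - 34936) = √(-34936) = 2*I*√8734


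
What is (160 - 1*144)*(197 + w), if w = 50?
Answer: 3952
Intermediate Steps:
(160 - 1*144)*(197 + w) = (160 - 1*144)*(197 + 50) = (160 - 144)*247 = 16*247 = 3952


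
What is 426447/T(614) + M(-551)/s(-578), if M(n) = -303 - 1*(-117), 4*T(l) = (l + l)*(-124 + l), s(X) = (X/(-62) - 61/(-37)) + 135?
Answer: 802174647/514007030 ≈ 1.5606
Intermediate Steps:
s(X) = 5056/37 - X/62 (s(X) = (X*(-1/62) - 61*(-1/37)) + 135 = (-X/62 + 61/37) + 135 = (61/37 - X/62) + 135 = 5056/37 - X/62)
T(l) = l*(-124 + l)/2 (T(l) = ((l + l)*(-124 + l))/4 = ((2*l)*(-124 + l))/4 = (2*l*(-124 + l))/4 = l*(-124 + l)/2)
M(n) = -186 (M(n) = -303 + 117 = -186)
426447/T(614) + M(-551)/s(-578) = 426447/(((1/2)*614*(-124 + 614))) - 186/(5056/37 - 1/62*(-578)) = 426447/(((1/2)*614*490)) - 186/(5056/37 + 289/31) = 426447/150430 - 186/167429/1147 = 426447*(1/150430) - 186*1147/167429 = 8703/3070 - 213342/167429 = 802174647/514007030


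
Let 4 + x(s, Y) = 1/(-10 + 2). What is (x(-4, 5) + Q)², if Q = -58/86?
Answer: 2725801/118336 ≈ 23.034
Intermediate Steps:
x(s, Y) = -33/8 (x(s, Y) = -4 + 1/(-10 + 2) = -4 + 1/(-8) = -4 - ⅛ = -33/8)
Q = -29/43 (Q = -58*1/86 = -29/43 ≈ -0.67442)
(x(-4, 5) + Q)² = (-33/8 - 29/43)² = (-1651/344)² = 2725801/118336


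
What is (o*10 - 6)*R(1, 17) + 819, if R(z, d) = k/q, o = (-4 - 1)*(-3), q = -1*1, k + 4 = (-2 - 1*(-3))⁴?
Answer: 1251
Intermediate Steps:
k = -3 (k = -4 + (-2 - 1*(-3))⁴ = -4 + (-2 + 3)⁴ = -4 + 1⁴ = -4 + 1 = -3)
q = -1
o = 15 (o = -5*(-3) = 15)
R(z, d) = 3 (R(z, d) = -3/(-1) = -3*(-1) = 3)
(o*10 - 6)*R(1, 17) + 819 = (15*10 - 6)*3 + 819 = (150 - 6)*3 + 819 = 144*3 + 819 = 432 + 819 = 1251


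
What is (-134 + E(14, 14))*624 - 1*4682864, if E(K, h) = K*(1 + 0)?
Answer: -4757744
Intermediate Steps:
E(K, h) = K (E(K, h) = K*1 = K)
(-134 + E(14, 14))*624 - 1*4682864 = (-134 + 14)*624 - 1*4682864 = -120*624 - 4682864 = -74880 - 4682864 = -4757744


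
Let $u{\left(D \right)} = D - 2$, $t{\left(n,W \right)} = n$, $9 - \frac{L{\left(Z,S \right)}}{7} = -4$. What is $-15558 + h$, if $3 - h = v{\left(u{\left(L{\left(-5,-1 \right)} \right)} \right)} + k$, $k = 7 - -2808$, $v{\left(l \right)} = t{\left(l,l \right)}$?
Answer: $-18459$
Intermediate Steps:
$L{\left(Z,S \right)} = 91$ ($L{\left(Z,S \right)} = 63 - -28 = 63 + 28 = 91$)
$u{\left(D \right)} = -2 + D$ ($u{\left(D \right)} = D - 2 = -2 + D$)
$v{\left(l \right)} = l$
$k = 2815$ ($k = 7 + 2808 = 2815$)
$h = -2901$ ($h = 3 - \left(\left(-2 + 91\right) + 2815\right) = 3 - \left(89 + 2815\right) = 3 - 2904 = -2901$)
$-15558 + h = -15558 - 2901 = -18459$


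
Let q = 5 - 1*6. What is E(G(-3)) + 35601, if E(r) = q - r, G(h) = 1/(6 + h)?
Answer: 106799/3 ≈ 35600.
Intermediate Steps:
q = -1 (q = 5 - 6 = -1)
E(r) = -1 - r
E(G(-3)) + 35601 = (-1 - 1/(6 - 3)) + 35601 = (-1 - 1/3) + 35601 = (-1 - 1*⅓) + 35601 = (-1 - ⅓) + 35601 = -4/3 + 35601 = 106799/3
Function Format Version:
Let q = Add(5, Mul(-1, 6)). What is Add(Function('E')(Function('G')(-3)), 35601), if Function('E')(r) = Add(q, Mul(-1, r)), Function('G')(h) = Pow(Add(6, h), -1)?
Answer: Rational(106799, 3) ≈ 35600.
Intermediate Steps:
q = -1 (q = Add(5, -6) = -1)
Function('E')(r) = Add(-1, Mul(-1, r))
Add(Function('E')(Function('G')(-3)), 35601) = Add(Add(-1, Mul(-1, Pow(Add(6, -3), -1))), 35601) = Add(Add(-1, Mul(-1, Pow(3, -1))), 35601) = Add(Add(-1, Mul(-1, Rational(1, 3))), 35601) = Add(Add(-1, Rational(-1, 3)), 35601) = Add(Rational(-4, 3), 35601) = Rational(106799, 3)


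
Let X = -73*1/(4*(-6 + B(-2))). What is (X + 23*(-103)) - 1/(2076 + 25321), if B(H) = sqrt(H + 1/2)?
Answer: -1620587369/684925 + 73*I*sqrt(6)/300 ≈ -2366.1 + 0.59604*I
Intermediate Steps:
B(H) = sqrt(1/2 + H) (B(H) = sqrt(H + 1/2) = sqrt(1/2 + H))
X = -73/(-24 + 2*I*sqrt(6)) (X = -73*1/(4*(-6 + sqrt(2 + 4*(-2))/2)) = -73*1/(4*(-6 + sqrt(2 - 8)/2)) = -73*1/(4*(-6 + sqrt(-6)/2)) = -73*1/(4*(-6 + (I*sqrt(6))/2)) = -73*1/(4*(-6 + I*sqrt(6)/2)) = -73/(-24 + 2*I*sqrt(6)) ≈ 2.92 + 0.59604*I)
(X + 23*(-103)) - 1/(2076 + 25321) = ((73/25 + 73*I*sqrt(6)/300) + 23*(-103)) - 1/(2076 + 25321) = ((73/25 + 73*I*sqrt(6)/300) - 2369) - 1/27397 = (-59152/25 + 73*I*sqrt(6)/300) - 1*1/27397 = (-59152/25 + 73*I*sqrt(6)/300) - 1/27397 = -1620587369/684925 + 73*I*sqrt(6)/300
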